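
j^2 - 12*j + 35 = (j - 7)*(j - 5)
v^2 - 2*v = v*(v - 2)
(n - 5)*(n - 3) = n^2 - 8*n + 15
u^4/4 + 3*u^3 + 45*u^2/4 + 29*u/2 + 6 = (u/4 + 1)*(u + 1)^2*(u + 6)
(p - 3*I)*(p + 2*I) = p^2 - I*p + 6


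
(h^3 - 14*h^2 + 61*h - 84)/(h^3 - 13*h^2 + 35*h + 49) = (h^2 - 7*h + 12)/(h^2 - 6*h - 7)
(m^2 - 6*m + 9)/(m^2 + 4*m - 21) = (m - 3)/(m + 7)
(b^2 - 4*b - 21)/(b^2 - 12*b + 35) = (b + 3)/(b - 5)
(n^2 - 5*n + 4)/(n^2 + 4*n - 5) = (n - 4)/(n + 5)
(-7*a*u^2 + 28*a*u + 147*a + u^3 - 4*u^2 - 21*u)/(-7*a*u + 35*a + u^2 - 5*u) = (u^2 - 4*u - 21)/(u - 5)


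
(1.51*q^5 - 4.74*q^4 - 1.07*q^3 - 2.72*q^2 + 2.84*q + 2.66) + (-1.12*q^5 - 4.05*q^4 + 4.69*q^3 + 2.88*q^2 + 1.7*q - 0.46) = 0.39*q^5 - 8.79*q^4 + 3.62*q^3 + 0.16*q^2 + 4.54*q + 2.2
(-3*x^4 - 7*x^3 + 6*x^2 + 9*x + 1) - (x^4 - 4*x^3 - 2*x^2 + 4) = -4*x^4 - 3*x^3 + 8*x^2 + 9*x - 3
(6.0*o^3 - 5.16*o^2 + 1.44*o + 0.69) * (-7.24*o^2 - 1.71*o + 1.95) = -43.44*o^5 + 27.0984*o^4 + 10.098*o^3 - 17.52*o^2 + 1.6281*o + 1.3455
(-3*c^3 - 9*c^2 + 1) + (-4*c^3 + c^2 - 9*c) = -7*c^3 - 8*c^2 - 9*c + 1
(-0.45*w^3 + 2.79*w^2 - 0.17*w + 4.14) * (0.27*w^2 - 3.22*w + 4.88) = -0.1215*w^5 + 2.2023*w^4 - 11.2257*w^3 + 15.2804*w^2 - 14.1604*w + 20.2032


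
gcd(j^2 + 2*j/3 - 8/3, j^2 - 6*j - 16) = j + 2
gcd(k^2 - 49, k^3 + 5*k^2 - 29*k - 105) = k + 7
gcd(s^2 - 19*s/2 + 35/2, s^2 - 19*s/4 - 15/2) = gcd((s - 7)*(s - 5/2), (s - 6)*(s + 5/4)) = 1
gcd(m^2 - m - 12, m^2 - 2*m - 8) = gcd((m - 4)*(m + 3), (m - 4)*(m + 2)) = m - 4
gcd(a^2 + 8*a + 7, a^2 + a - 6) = 1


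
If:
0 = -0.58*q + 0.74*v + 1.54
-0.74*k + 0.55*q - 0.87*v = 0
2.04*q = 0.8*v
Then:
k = 2.66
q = -1.18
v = -3.00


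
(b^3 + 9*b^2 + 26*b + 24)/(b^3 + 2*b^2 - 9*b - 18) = (b + 4)/(b - 3)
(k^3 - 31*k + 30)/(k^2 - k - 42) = (k^2 - 6*k + 5)/(k - 7)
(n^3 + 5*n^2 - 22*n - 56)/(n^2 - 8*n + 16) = (n^2 + 9*n + 14)/(n - 4)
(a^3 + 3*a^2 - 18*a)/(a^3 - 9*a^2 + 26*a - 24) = a*(a + 6)/(a^2 - 6*a + 8)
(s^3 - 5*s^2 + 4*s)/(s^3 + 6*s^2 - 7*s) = (s - 4)/(s + 7)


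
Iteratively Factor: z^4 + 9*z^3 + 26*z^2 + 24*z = (z)*(z^3 + 9*z^2 + 26*z + 24) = z*(z + 3)*(z^2 + 6*z + 8) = z*(z + 2)*(z + 3)*(z + 4)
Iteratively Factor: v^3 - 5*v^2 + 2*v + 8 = (v - 2)*(v^2 - 3*v - 4) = (v - 4)*(v - 2)*(v + 1)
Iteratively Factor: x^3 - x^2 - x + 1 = (x - 1)*(x^2 - 1) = (x - 1)^2*(x + 1)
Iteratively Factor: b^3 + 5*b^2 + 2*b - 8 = (b - 1)*(b^2 + 6*b + 8) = (b - 1)*(b + 2)*(b + 4)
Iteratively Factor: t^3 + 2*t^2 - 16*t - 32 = (t + 4)*(t^2 - 2*t - 8) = (t + 2)*(t + 4)*(t - 4)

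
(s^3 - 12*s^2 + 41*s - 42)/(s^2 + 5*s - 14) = (s^2 - 10*s + 21)/(s + 7)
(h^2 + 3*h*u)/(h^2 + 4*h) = (h + 3*u)/(h + 4)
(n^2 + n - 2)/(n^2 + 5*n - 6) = (n + 2)/(n + 6)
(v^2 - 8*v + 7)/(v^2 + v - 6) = (v^2 - 8*v + 7)/(v^2 + v - 6)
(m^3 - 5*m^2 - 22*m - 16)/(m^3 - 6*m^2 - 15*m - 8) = (m + 2)/(m + 1)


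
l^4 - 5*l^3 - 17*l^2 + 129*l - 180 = (l - 4)*(l - 3)^2*(l + 5)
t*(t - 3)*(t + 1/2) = t^3 - 5*t^2/2 - 3*t/2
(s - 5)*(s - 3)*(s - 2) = s^3 - 10*s^2 + 31*s - 30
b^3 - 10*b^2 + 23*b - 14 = (b - 7)*(b - 2)*(b - 1)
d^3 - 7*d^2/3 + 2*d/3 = d*(d - 2)*(d - 1/3)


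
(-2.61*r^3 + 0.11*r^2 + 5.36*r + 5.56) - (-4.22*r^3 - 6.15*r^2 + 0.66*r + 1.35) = 1.61*r^3 + 6.26*r^2 + 4.7*r + 4.21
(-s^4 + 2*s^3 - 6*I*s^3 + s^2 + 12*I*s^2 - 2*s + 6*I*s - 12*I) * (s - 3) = -s^5 + 5*s^4 - 6*I*s^4 - 5*s^3 + 30*I*s^3 - 5*s^2 - 30*I*s^2 + 6*s - 30*I*s + 36*I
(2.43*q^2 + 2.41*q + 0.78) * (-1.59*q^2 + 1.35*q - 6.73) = -3.8637*q^4 - 0.5514*q^3 - 14.3406*q^2 - 15.1663*q - 5.2494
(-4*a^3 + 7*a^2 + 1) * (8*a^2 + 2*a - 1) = -32*a^5 + 48*a^4 + 18*a^3 + a^2 + 2*a - 1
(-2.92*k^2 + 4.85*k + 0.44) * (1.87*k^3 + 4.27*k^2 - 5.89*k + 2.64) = -5.4604*k^5 - 3.3989*k^4 + 38.7311*k^3 - 34.3965*k^2 + 10.2124*k + 1.1616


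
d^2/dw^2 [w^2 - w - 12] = 2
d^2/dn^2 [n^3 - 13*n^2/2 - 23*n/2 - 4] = 6*n - 13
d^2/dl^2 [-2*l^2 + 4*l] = -4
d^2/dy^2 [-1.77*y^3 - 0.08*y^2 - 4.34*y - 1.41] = -10.62*y - 0.16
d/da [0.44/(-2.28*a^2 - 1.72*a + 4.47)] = (2.0064*a + 0.7568)/(2.28*a^2 + 1.72*a - 4.47)^2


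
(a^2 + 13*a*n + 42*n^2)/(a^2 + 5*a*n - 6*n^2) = (a + 7*n)/(a - n)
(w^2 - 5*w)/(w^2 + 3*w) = (w - 5)/(w + 3)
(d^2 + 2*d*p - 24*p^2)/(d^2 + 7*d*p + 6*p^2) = (d - 4*p)/(d + p)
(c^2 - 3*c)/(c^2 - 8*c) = (c - 3)/(c - 8)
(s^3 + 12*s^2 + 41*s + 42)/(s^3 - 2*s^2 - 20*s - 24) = (s^2 + 10*s + 21)/(s^2 - 4*s - 12)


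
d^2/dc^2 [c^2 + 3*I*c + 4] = 2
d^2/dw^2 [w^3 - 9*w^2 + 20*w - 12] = 6*w - 18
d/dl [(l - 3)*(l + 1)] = 2*l - 2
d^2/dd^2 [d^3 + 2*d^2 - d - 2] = 6*d + 4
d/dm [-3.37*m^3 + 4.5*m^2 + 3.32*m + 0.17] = -10.11*m^2 + 9.0*m + 3.32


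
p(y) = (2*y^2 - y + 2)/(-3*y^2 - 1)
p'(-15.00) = 0.00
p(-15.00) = -0.69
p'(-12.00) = 0.00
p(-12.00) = -0.70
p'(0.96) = 0.42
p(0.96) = -0.77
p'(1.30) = 0.17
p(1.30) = -0.67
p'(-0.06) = 0.50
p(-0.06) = -2.05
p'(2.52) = 0.01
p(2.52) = -0.61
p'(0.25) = 1.99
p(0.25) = -1.58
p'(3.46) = -0.01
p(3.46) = -0.61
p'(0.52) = 1.33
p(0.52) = -1.12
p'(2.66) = 0.00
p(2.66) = -0.61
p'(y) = 6*y*(2*y^2 - y + 2)/(-3*y^2 - 1)^2 + (4*y - 1)/(-3*y^2 - 1)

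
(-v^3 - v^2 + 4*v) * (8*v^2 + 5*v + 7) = -8*v^5 - 13*v^4 + 20*v^3 + 13*v^2 + 28*v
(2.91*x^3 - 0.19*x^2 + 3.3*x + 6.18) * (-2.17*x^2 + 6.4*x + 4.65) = -6.3147*x^5 + 19.0363*x^4 + 5.1545*x^3 + 6.8259*x^2 + 54.897*x + 28.737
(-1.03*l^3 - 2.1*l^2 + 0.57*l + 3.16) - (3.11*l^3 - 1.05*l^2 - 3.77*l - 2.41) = -4.14*l^3 - 1.05*l^2 + 4.34*l + 5.57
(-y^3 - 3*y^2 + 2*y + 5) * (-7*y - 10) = 7*y^4 + 31*y^3 + 16*y^2 - 55*y - 50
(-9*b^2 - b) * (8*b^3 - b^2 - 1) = -72*b^5 + b^4 + b^3 + 9*b^2 + b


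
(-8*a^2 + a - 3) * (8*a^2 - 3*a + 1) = -64*a^4 + 32*a^3 - 35*a^2 + 10*a - 3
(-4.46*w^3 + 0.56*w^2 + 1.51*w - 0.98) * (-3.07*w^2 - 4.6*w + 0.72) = 13.6922*w^5 + 18.7968*w^4 - 10.4229*w^3 - 3.5342*w^2 + 5.5952*w - 0.7056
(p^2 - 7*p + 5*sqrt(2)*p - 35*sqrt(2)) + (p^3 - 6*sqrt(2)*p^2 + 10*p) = p^3 - 6*sqrt(2)*p^2 + p^2 + 3*p + 5*sqrt(2)*p - 35*sqrt(2)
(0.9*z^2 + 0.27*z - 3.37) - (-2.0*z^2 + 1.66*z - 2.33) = 2.9*z^2 - 1.39*z - 1.04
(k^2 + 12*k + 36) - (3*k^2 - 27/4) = -2*k^2 + 12*k + 171/4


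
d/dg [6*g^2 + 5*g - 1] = 12*g + 5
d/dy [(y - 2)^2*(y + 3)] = (y - 2)*(3*y + 4)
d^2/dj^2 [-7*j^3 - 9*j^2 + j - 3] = -42*j - 18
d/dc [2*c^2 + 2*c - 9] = 4*c + 2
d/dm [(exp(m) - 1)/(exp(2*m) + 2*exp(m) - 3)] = -exp(m)/(exp(2*m) + 6*exp(m) + 9)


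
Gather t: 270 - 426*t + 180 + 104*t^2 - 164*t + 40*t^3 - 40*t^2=40*t^3 + 64*t^2 - 590*t + 450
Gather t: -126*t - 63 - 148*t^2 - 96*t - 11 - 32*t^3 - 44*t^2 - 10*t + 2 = -32*t^3 - 192*t^2 - 232*t - 72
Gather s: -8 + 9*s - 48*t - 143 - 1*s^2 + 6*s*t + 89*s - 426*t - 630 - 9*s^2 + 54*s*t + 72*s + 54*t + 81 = -10*s^2 + s*(60*t + 170) - 420*t - 700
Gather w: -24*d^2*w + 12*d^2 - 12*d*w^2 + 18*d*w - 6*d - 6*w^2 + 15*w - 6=12*d^2 - 6*d + w^2*(-12*d - 6) + w*(-24*d^2 + 18*d + 15) - 6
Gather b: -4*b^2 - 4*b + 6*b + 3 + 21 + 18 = -4*b^2 + 2*b + 42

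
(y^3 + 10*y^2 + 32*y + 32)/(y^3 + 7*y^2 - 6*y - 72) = (y^2 + 6*y + 8)/(y^2 + 3*y - 18)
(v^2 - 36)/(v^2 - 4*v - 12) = (v + 6)/(v + 2)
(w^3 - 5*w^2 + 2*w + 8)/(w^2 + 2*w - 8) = (w^2 - 3*w - 4)/(w + 4)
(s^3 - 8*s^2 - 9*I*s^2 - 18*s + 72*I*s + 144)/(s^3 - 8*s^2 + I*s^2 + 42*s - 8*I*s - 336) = (s - 3*I)/(s + 7*I)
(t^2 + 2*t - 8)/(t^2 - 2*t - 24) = (t - 2)/(t - 6)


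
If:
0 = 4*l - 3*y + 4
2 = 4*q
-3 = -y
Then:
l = 5/4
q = 1/2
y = 3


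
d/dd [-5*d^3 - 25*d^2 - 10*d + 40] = -15*d^2 - 50*d - 10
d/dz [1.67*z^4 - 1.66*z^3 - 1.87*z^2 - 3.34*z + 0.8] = 6.68*z^3 - 4.98*z^2 - 3.74*z - 3.34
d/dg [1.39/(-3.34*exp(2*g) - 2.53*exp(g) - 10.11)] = (9.2852*exp(g) + 3.5167)*exp(g)/(3.34*exp(2*g) + 2.53*exp(g) + 10.11)^2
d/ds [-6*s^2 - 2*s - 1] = -12*s - 2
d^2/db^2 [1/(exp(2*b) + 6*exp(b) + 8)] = 2*(4*(exp(b) + 3)^2*exp(b) - (2*exp(b) + 3)*(exp(2*b) + 6*exp(b) + 8))*exp(b)/(exp(2*b) + 6*exp(b) + 8)^3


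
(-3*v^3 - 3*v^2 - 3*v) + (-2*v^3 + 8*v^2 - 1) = -5*v^3 + 5*v^2 - 3*v - 1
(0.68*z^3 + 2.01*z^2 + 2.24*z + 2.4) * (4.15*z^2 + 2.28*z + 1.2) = 2.822*z^5 + 9.8919*z^4 + 14.6948*z^3 + 17.4792*z^2 + 8.16*z + 2.88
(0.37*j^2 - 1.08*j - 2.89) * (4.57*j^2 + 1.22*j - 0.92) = 1.6909*j^4 - 4.4842*j^3 - 14.8653*j^2 - 2.5322*j + 2.6588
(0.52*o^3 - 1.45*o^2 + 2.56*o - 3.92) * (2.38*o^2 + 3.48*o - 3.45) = 1.2376*o^5 - 1.6414*o^4 - 0.747200000000001*o^3 + 4.5817*o^2 - 22.4736*o + 13.524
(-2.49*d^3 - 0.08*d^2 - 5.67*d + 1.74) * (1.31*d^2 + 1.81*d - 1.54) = -3.2619*d^5 - 4.6117*d^4 - 3.7379*d^3 - 7.8601*d^2 + 11.8812*d - 2.6796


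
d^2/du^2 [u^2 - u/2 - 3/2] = 2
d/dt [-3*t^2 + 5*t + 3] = 5 - 6*t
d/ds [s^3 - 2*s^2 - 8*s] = 3*s^2 - 4*s - 8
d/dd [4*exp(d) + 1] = 4*exp(d)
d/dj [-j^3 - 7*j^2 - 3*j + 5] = -3*j^2 - 14*j - 3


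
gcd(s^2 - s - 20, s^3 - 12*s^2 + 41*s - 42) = 1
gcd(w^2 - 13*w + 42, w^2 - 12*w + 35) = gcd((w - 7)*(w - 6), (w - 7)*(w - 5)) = w - 7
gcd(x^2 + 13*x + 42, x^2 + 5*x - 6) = x + 6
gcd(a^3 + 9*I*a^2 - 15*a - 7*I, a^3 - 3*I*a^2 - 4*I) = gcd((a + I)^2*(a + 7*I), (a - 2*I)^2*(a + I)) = a + I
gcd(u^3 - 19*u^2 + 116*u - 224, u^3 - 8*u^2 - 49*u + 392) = u^2 - 15*u + 56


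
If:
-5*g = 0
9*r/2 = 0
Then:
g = 0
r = 0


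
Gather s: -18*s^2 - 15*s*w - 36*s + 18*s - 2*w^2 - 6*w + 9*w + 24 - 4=-18*s^2 + s*(-15*w - 18) - 2*w^2 + 3*w + 20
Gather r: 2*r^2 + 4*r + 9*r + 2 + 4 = 2*r^2 + 13*r + 6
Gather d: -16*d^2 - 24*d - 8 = -16*d^2 - 24*d - 8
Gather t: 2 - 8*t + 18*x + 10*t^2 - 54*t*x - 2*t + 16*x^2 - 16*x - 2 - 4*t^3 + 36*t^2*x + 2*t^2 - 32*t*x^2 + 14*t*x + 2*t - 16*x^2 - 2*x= -4*t^3 + t^2*(36*x + 12) + t*(-32*x^2 - 40*x - 8)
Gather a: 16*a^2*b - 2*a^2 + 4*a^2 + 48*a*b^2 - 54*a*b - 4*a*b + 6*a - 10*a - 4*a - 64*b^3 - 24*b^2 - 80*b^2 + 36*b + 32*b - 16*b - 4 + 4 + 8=a^2*(16*b + 2) + a*(48*b^2 - 58*b - 8) - 64*b^3 - 104*b^2 + 52*b + 8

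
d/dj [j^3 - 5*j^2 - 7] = j*(3*j - 10)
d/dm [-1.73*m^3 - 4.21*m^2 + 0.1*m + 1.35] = -5.19*m^2 - 8.42*m + 0.1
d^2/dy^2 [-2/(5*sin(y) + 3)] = 10*(5*sin(y)^2 - 3*sin(y) - 10)/(5*sin(y) + 3)^3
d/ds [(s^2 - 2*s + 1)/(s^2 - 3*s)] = (-s^2 - 2*s + 3)/(s^2*(s^2 - 6*s + 9))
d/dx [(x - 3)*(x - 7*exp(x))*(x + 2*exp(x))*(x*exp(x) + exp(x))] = (x^4 - 10*x^3*exp(x) + 2*x^3 - 42*x^2*exp(2*x) + 5*x^2*exp(x) - 9*x^2 + 56*x*exp(2*x) + 50*x*exp(x) - 6*x + 154*exp(2*x) + 15*exp(x))*exp(x)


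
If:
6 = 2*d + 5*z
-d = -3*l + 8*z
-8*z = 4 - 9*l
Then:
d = 76/17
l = -4/51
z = -10/17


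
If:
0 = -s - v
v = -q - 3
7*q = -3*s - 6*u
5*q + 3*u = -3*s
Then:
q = -3/2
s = 3/2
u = 1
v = -3/2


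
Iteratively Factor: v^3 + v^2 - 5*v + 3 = (v - 1)*(v^2 + 2*v - 3) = (v - 1)^2*(v + 3)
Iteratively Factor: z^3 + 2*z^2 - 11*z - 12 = (z - 3)*(z^2 + 5*z + 4) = (z - 3)*(z + 1)*(z + 4)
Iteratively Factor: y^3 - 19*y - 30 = (y + 3)*(y^2 - 3*y - 10) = (y - 5)*(y + 3)*(y + 2)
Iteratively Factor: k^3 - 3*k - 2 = (k + 1)*(k^2 - k - 2) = (k + 1)^2*(k - 2)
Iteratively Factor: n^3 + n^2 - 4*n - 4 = (n + 2)*(n^2 - n - 2) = (n - 2)*(n + 2)*(n + 1)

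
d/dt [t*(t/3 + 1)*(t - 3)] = t^2 - 3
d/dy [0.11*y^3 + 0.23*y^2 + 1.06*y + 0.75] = 0.33*y^2 + 0.46*y + 1.06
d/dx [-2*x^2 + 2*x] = 2 - 4*x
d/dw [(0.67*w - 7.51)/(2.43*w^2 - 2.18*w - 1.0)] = (-1.6281*w^2 + 36.4986*w - 17.0418)/(5.9049*w^4 - 10.5948*w^3 - 0.1076*w^2 + 4.36*w + 1.0)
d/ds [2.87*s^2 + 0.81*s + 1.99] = 5.74*s + 0.81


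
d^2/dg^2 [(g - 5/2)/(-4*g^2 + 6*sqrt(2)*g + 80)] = ((2*g - 5)*(4*g - 3*sqrt(2))^2/2 + (6*g - 5 - 3*sqrt(2))*(-2*g^2 + 3*sqrt(2)*g + 40))/(-2*g^2 + 3*sqrt(2)*g + 40)^3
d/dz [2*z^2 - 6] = 4*z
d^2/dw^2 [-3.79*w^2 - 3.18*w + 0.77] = -7.58000000000000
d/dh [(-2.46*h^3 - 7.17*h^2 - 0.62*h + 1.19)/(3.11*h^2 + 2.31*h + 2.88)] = (-7.6506*h^4 - 11.3652*h^3 - 35.8889*h^2 - 48.701*h - 4.5345)/(9.6721*h^4 + 14.3682*h^3 + 23.2497*h^2 + 13.3056*h + 8.2944)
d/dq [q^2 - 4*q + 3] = 2*q - 4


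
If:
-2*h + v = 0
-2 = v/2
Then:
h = -2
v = -4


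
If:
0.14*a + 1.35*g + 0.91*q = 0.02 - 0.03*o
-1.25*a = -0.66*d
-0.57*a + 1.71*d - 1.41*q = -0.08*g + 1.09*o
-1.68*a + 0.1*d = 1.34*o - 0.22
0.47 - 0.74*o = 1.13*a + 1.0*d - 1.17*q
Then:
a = -0.23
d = -0.44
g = 0.52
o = 0.42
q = -0.73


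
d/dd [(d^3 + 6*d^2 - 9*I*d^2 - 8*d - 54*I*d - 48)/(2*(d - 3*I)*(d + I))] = (d^4 - 4*I*d^3 + d^2*(-1 + 42*I) + d*(132 - 54*I) - 24 - 258*I)/(2*d^4 - 8*I*d^3 + 4*d^2 - 24*I*d + 18)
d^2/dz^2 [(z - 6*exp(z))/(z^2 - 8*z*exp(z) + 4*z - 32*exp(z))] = 2*(4*(z - 6*exp(z))*(4*z*exp(z) - z + 20*exp(z) - 2)^2 + ((z - 6*exp(z))*(4*z*exp(z) + 24*exp(z) - 1) - 2*(6*exp(z) - 1)*(4*z*exp(z) - z + 20*exp(z) - 2))*(z^2 - 8*z*exp(z) + 4*z - 32*exp(z)) - 3*(z^2 - 8*z*exp(z) + 4*z - 32*exp(z))^2*exp(z))/(z^2 - 8*z*exp(z) + 4*z - 32*exp(z))^3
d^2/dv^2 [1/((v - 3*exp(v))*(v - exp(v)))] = (2*(1 - exp(v))^2*(v - 3*exp(v))^2 - 2*(1 - exp(v))*(v - 3*exp(v))*(v - exp(v))*(3*exp(v) - 1) + (v - 3*exp(v))^2*(v - exp(v))*exp(v) + 3*(v - 3*exp(v))*(v - exp(v))^2*exp(v) + 2*(v - exp(v))^2*(3*exp(v) - 1)^2)/((v - 3*exp(v))^3*(v - exp(v))^3)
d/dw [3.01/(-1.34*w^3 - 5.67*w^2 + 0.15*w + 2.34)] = (12.1002*w^2 + 34.1334*w - 0.4515)/(1.34*w^3 + 5.67*w^2 - 0.15*w - 2.34)^2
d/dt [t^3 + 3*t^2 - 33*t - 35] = 3*t^2 + 6*t - 33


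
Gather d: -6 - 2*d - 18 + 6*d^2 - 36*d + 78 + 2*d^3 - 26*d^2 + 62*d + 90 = 2*d^3 - 20*d^2 + 24*d + 144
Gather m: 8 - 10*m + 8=16 - 10*m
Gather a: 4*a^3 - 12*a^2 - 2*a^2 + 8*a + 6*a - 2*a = 4*a^3 - 14*a^2 + 12*a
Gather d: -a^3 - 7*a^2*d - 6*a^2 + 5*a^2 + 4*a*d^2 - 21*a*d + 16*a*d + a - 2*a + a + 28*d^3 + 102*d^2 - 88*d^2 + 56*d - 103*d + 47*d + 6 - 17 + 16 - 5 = -a^3 - a^2 + 28*d^3 + d^2*(4*a + 14) + d*(-7*a^2 - 5*a)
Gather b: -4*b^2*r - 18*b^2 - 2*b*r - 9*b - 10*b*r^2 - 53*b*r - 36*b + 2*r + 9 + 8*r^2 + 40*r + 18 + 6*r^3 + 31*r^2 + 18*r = b^2*(-4*r - 18) + b*(-10*r^2 - 55*r - 45) + 6*r^3 + 39*r^2 + 60*r + 27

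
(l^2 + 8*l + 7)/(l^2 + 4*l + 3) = (l + 7)/(l + 3)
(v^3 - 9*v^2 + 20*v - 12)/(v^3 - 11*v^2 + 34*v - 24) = (v - 2)/(v - 4)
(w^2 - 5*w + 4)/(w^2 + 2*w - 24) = (w - 1)/(w + 6)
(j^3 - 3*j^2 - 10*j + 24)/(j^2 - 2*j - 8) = (j^2 + j - 6)/(j + 2)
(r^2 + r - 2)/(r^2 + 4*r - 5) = (r + 2)/(r + 5)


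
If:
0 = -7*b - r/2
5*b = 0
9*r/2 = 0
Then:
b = 0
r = 0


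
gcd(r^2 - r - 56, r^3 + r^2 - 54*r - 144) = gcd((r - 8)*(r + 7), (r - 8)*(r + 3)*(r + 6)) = r - 8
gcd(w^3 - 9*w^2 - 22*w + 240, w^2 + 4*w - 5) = w + 5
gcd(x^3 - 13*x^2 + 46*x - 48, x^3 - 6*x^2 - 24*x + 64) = x^2 - 10*x + 16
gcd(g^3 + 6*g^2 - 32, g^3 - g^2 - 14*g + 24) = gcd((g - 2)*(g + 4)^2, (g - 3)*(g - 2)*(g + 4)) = g^2 + 2*g - 8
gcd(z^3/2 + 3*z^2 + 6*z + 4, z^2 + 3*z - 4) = 1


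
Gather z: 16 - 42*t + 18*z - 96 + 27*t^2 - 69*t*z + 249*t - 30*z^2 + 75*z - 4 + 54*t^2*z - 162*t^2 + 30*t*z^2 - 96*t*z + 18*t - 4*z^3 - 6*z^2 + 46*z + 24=-135*t^2 + 225*t - 4*z^3 + z^2*(30*t - 36) + z*(54*t^2 - 165*t + 139) - 60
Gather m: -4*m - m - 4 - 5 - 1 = -5*m - 10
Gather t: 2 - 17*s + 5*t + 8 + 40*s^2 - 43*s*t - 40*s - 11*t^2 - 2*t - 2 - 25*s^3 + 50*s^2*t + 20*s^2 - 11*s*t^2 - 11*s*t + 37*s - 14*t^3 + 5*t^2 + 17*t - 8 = -25*s^3 + 60*s^2 - 20*s - 14*t^3 + t^2*(-11*s - 6) + t*(50*s^2 - 54*s + 20)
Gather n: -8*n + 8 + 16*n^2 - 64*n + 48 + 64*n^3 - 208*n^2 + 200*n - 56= 64*n^3 - 192*n^2 + 128*n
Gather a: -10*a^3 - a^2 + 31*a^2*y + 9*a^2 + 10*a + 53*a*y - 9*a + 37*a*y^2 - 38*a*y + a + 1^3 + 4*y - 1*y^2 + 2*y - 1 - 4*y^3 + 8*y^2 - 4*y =-10*a^3 + a^2*(31*y + 8) + a*(37*y^2 + 15*y + 2) - 4*y^3 + 7*y^2 + 2*y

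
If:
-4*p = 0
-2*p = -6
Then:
No Solution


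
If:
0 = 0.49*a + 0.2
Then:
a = -0.41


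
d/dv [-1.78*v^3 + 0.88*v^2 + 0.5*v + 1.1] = -5.34*v^2 + 1.76*v + 0.5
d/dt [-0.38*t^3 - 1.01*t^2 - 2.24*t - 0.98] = -1.14*t^2 - 2.02*t - 2.24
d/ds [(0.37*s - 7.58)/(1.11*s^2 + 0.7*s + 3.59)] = (-0.4107*s^2 + 16.8276*s + 6.6343)/(1.2321*s^4 + 1.554*s^3 + 8.4598*s^2 + 5.026*s + 12.8881)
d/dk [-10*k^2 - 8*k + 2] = -20*k - 8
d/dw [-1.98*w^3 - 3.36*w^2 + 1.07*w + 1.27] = -5.94*w^2 - 6.72*w + 1.07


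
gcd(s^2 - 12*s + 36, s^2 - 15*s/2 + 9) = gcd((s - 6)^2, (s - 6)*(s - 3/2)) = s - 6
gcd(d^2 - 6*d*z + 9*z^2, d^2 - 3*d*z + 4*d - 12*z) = -d + 3*z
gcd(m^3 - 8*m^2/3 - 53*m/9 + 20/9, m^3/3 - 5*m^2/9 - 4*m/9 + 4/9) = 1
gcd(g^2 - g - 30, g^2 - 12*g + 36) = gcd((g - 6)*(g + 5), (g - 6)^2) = g - 6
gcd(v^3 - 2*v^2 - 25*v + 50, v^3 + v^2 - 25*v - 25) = v^2 - 25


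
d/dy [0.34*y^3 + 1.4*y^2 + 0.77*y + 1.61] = 1.02*y^2 + 2.8*y + 0.77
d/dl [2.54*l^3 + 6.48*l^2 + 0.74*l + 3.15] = 7.62*l^2 + 12.96*l + 0.74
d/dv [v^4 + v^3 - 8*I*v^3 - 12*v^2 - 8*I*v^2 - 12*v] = 4*v^3 + v^2*(3 - 24*I) + v*(-24 - 16*I) - 12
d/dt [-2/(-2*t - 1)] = -4/(2*t + 1)^2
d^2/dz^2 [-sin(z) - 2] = sin(z)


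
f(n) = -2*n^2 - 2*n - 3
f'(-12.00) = 46.00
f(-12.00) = -267.00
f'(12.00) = -50.00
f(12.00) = -315.00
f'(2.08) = -10.32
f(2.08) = -15.81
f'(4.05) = -18.20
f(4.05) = -43.90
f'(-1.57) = 4.28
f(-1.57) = -4.79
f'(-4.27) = 15.08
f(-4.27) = -30.93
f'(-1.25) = 3.00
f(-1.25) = -3.62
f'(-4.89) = 17.56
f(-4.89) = -41.04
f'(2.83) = -13.32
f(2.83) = -24.68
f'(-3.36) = 11.44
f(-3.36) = -18.86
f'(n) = -4*n - 2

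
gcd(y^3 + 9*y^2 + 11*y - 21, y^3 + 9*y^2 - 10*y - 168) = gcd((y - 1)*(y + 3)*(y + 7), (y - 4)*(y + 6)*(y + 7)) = y + 7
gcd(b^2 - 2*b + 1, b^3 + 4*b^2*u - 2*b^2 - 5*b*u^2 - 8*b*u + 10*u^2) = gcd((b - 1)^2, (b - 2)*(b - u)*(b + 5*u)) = 1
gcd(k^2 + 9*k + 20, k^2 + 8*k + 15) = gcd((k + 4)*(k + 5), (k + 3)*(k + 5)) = k + 5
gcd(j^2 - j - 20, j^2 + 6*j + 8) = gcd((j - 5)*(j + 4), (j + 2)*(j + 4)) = j + 4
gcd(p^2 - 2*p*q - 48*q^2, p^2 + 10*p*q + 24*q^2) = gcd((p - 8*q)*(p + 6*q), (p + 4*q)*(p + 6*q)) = p + 6*q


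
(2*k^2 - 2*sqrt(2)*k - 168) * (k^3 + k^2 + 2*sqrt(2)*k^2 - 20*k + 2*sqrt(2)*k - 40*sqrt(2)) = 2*k^5 + 2*k^4 + 2*sqrt(2)*k^4 - 216*k^3 + 2*sqrt(2)*k^3 - 376*sqrt(2)*k^2 - 176*k^2 - 336*sqrt(2)*k + 3520*k + 6720*sqrt(2)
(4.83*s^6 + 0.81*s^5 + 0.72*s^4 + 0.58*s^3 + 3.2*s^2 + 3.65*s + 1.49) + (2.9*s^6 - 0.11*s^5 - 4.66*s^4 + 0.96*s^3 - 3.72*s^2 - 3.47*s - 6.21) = 7.73*s^6 + 0.7*s^5 - 3.94*s^4 + 1.54*s^3 - 0.52*s^2 + 0.18*s - 4.72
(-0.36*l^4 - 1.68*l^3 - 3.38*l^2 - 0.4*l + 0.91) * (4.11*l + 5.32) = -1.4796*l^5 - 8.82*l^4 - 22.8294*l^3 - 19.6256*l^2 + 1.6121*l + 4.8412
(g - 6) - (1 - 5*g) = 6*g - 7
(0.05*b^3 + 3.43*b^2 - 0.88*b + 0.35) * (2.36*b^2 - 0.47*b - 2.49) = 0.118*b^5 + 8.0713*b^4 - 3.8134*b^3 - 7.3011*b^2 + 2.0267*b - 0.8715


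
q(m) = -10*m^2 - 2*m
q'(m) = -20*m - 2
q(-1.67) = -24.55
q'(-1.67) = 31.40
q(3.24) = -111.46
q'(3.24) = -66.80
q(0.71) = -6.46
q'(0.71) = -16.20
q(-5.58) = -300.20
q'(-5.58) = 109.60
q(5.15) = -275.52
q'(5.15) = -105.00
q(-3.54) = -118.24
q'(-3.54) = 68.80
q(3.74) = -147.36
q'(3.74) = -76.80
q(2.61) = -73.34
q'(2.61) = -54.20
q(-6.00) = -348.00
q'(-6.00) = 118.00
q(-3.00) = -84.00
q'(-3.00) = 58.00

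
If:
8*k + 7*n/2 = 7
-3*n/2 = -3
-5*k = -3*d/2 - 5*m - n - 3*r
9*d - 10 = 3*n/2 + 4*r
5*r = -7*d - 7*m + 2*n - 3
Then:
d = 64/67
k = 0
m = -7/268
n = 2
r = -295/268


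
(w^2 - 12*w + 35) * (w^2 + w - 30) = w^4 - 11*w^3 - 7*w^2 + 395*w - 1050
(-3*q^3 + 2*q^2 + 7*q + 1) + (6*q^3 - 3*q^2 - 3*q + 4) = 3*q^3 - q^2 + 4*q + 5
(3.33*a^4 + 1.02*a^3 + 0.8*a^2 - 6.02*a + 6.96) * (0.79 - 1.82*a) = -6.0606*a^5 + 0.7743*a^4 - 0.6502*a^3 + 11.5884*a^2 - 17.423*a + 5.4984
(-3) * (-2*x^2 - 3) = 6*x^2 + 9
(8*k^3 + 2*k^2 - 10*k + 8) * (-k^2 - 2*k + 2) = -8*k^5 - 18*k^4 + 22*k^3 + 16*k^2 - 36*k + 16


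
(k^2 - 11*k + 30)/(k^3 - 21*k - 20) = (k - 6)/(k^2 + 5*k + 4)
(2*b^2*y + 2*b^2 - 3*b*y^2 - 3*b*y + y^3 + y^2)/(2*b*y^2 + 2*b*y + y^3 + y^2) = (2*b^2 - 3*b*y + y^2)/(y*(2*b + y))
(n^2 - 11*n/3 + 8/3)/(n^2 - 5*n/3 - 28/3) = (-3*n^2 + 11*n - 8)/(-3*n^2 + 5*n + 28)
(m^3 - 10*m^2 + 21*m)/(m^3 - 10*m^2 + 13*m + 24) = m*(m - 7)/(m^2 - 7*m - 8)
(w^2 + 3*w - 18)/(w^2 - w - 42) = (w - 3)/(w - 7)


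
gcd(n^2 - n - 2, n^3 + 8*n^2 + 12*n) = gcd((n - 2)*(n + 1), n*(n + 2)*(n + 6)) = 1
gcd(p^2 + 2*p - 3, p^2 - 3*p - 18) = p + 3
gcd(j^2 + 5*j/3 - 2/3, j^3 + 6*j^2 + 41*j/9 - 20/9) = j - 1/3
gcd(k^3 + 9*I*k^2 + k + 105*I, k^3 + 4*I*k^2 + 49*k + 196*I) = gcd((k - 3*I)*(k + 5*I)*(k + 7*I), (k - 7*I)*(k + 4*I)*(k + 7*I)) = k + 7*I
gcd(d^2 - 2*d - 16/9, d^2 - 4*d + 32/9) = d - 8/3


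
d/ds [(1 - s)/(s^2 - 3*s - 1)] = (-s^2 + 3*s + (s - 1)*(2*s - 3) + 1)/(-s^2 + 3*s + 1)^2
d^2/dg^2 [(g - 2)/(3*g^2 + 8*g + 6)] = 2*(4*(g - 2)*(3*g + 4)^2 - (9*g + 2)*(3*g^2 + 8*g + 6))/(3*g^2 + 8*g + 6)^3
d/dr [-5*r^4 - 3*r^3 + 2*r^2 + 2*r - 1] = -20*r^3 - 9*r^2 + 4*r + 2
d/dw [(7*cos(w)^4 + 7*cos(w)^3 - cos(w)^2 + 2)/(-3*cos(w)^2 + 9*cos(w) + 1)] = 2*(21*cos(w)^5 - 84*cos(w)^4 - 77*cos(w)^3 - 6*cos(w)^2 - 5*cos(w) + 9)*sin(w)/(3*sin(w)^2 + 9*cos(w) - 2)^2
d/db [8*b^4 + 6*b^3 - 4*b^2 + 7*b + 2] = 32*b^3 + 18*b^2 - 8*b + 7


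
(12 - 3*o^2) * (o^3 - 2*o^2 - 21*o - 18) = -3*o^5 + 6*o^4 + 75*o^3 + 30*o^2 - 252*o - 216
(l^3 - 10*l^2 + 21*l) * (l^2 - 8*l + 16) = l^5 - 18*l^4 + 117*l^3 - 328*l^2 + 336*l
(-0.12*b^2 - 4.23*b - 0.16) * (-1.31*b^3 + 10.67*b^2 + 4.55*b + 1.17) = 0.1572*b^5 + 4.2609*b^4 - 45.4705*b^3 - 21.0941*b^2 - 5.6771*b - 0.1872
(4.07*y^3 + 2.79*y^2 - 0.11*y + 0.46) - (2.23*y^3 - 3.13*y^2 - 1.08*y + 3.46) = 1.84*y^3 + 5.92*y^2 + 0.97*y - 3.0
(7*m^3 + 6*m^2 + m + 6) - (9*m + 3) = 7*m^3 + 6*m^2 - 8*m + 3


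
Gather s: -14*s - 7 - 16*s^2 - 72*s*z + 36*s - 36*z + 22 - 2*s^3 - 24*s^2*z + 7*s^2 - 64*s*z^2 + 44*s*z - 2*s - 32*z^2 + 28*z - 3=-2*s^3 + s^2*(-24*z - 9) + s*(-64*z^2 - 28*z + 20) - 32*z^2 - 8*z + 12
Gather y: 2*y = 2*y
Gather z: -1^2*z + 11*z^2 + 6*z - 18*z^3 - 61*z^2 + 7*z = -18*z^3 - 50*z^2 + 12*z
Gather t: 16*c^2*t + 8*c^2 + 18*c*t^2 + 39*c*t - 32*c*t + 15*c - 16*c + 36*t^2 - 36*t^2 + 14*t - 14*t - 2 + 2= 8*c^2 + 18*c*t^2 - c + t*(16*c^2 + 7*c)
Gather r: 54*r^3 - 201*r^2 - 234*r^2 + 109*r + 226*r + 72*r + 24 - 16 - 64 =54*r^3 - 435*r^2 + 407*r - 56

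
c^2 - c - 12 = (c - 4)*(c + 3)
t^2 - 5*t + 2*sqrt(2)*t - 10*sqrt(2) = (t - 5)*(t + 2*sqrt(2))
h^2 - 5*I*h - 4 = (h - 4*I)*(h - I)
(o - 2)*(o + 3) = o^2 + o - 6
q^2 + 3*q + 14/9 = (q + 2/3)*(q + 7/3)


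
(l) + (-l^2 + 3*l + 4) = -l^2 + 4*l + 4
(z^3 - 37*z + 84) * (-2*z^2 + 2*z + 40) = -2*z^5 + 2*z^4 + 114*z^3 - 242*z^2 - 1312*z + 3360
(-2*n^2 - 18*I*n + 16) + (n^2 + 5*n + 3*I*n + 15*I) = -n^2 + 5*n - 15*I*n + 16 + 15*I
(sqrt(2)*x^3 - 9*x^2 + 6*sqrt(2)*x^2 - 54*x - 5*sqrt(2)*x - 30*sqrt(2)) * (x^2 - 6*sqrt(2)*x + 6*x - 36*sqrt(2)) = sqrt(2)*x^5 - 21*x^4 + 12*sqrt(2)*x^4 - 252*x^3 + 85*sqrt(2)*x^3 - 696*x^2 + 588*sqrt(2)*x^2 + 720*x + 1764*sqrt(2)*x + 2160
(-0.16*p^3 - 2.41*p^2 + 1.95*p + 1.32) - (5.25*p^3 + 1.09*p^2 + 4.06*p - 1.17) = -5.41*p^3 - 3.5*p^2 - 2.11*p + 2.49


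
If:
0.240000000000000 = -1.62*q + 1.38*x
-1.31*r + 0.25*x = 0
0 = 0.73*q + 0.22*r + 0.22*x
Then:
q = -0.04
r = 0.02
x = 0.12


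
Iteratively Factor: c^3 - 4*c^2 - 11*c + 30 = (c - 5)*(c^2 + c - 6) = (c - 5)*(c - 2)*(c + 3)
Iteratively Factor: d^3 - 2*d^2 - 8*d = (d + 2)*(d^2 - 4*d) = (d - 4)*(d + 2)*(d)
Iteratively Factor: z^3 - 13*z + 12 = (z - 3)*(z^2 + 3*z - 4) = (z - 3)*(z + 4)*(z - 1)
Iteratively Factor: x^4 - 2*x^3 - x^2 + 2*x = (x + 1)*(x^3 - 3*x^2 + 2*x) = (x - 2)*(x + 1)*(x^2 - x) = (x - 2)*(x - 1)*(x + 1)*(x)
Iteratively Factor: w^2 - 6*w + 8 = (w - 4)*(w - 2)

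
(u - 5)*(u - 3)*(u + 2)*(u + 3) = u^4 - 3*u^3 - 19*u^2 + 27*u + 90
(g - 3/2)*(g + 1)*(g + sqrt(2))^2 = g^4 - g^3/2 + 2*sqrt(2)*g^3 - sqrt(2)*g^2 + g^2/2 - 3*sqrt(2)*g - g - 3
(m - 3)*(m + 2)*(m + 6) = m^3 + 5*m^2 - 12*m - 36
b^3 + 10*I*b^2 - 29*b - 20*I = (b + I)*(b + 4*I)*(b + 5*I)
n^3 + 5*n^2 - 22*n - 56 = (n - 4)*(n + 2)*(n + 7)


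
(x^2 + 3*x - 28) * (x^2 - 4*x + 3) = x^4 - x^3 - 37*x^2 + 121*x - 84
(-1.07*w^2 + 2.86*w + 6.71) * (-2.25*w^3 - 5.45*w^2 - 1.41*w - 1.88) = 2.4075*w^5 - 0.603499999999999*w^4 - 29.1758*w^3 - 38.5905*w^2 - 14.8379*w - 12.6148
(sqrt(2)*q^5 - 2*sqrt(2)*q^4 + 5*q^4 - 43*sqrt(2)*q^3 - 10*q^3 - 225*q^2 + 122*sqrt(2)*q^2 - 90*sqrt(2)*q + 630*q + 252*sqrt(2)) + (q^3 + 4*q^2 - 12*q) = sqrt(2)*q^5 - 2*sqrt(2)*q^4 + 5*q^4 - 43*sqrt(2)*q^3 - 9*q^3 - 221*q^2 + 122*sqrt(2)*q^2 - 90*sqrt(2)*q + 618*q + 252*sqrt(2)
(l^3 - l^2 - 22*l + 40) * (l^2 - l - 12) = l^5 - 2*l^4 - 33*l^3 + 74*l^2 + 224*l - 480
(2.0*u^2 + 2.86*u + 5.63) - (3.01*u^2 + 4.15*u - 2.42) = -1.01*u^2 - 1.29*u + 8.05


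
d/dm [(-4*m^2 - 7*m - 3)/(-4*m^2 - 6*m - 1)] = (-4*m^2 - 16*m - 11)/(16*m^4 + 48*m^3 + 44*m^2 + 12*m + 1)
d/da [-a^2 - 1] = -2*a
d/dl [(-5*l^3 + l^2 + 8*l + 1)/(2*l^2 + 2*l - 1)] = (-10*l^4 - 20*l^3 + l^2 - 6*l - 10)/(4*l^4 + 8*l^3 - 4*l + 1)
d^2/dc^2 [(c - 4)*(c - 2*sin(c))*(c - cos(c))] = 2*c^2*sin(c) + c^2*cos(c) - 4*c*sin(c) - 4*c*sin(2*c) - 12*c*cos(c) + 6*c - 12*sin(c) + 16*sin(2*c) + 14*cos(c) + 4*cos(2*c) - 8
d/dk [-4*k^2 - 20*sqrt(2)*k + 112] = -8*k - 20*sqrt(2)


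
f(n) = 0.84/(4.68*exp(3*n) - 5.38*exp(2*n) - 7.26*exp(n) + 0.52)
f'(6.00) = 0.00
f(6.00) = 0.00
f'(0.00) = 0.06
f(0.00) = -0.11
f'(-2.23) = 7.42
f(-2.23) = -2.65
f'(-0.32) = 0.14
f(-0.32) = -0.14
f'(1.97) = -0.00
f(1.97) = 0.00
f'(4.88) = -0.00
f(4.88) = 0.00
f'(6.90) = -0.00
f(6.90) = 0.00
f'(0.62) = -14.67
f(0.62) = -0.56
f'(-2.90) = 32.73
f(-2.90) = 8.00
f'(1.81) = -0.00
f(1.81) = 0.00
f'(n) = 0.84*(-14.04*exp(3*n) + 10.76*exp(2*n) + 7.26*exp(n))/(4.68*exp(3*n) - 5.38*exp(2*n) - 7.26*exp(n) + 0.52)^2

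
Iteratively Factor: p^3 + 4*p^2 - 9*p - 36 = (p + 3)*(p^2 + p - 12) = (p + 3)*(p + 4)*(p - 3)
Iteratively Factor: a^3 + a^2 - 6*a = (a - 2)*(a^2 + 3*a) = (a - 2)*(a + 3)*(a)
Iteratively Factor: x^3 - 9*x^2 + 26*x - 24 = (x - 3)*(x^2 - 6*x + 8) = (x - 3)*(x - 2)*(x - 4)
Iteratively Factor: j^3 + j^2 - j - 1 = (j + 1)*(j^2 - 1) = (j + 1)^2*(j - 1)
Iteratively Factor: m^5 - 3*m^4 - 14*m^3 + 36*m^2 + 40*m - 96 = (m + 3)*(m^4 - 6*m^3 + 4*m^2 + 24*m - 32) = (m - 2)*(m + 3)*(m^3 - 4*m^2 - 4*m + 16) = (m - 2)*(m + 2)*(m + 3)*(m^2 - 6*m + 8) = (m - 2)^2*(m + 2)*(m + 3)*(m - 4)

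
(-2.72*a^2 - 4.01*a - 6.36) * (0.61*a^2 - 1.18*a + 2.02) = -1.6592*a^4 + 0.7635*a^3 - 4.6422*a^2 - 0.595399999999999*a - 12.8472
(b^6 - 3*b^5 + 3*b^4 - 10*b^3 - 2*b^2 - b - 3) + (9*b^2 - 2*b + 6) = b^6 - 3*b^5 + 3*b^4 - 10*b^3 + 7*b^2 - 3*b + 3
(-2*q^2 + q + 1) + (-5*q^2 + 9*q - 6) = -7*q^2 + 10*q - 5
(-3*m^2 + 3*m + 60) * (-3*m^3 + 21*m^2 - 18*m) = 9*m^5 - 72*m^4 - 63*m^3 + 1206*m^2 - 1080*m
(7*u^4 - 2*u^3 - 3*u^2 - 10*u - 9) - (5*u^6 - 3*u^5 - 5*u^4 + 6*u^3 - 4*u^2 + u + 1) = -5*u^6 + 3*u^5 + 12*u^4 - 8*u^3 + u^2 - 11*u - 10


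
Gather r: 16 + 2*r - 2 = 2*r + 14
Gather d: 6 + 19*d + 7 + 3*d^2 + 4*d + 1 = 3*d^2 + 23*d + 14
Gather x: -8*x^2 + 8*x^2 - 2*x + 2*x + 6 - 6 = 0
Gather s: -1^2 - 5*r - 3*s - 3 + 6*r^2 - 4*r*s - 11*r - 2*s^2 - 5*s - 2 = 6*r^2 - 16*r - 2*s^2 + s*(-4*r - 8) - 6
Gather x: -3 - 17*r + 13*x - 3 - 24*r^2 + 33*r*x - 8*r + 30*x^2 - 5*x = -24*r^2 - 25*r + 30*x^2 + x*(33*r + 8) - 6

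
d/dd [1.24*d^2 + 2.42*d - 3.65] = 2.48*d + 2.42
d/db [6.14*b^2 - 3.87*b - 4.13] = 12.28*b - 3.87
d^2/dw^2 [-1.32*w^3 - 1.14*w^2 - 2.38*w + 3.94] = -7.92*w - 2.28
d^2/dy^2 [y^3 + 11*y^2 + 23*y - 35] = 6*y + 22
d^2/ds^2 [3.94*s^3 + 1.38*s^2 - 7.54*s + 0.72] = 23.64*s + 2.76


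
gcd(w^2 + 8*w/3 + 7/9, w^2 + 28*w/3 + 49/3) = w + 7/3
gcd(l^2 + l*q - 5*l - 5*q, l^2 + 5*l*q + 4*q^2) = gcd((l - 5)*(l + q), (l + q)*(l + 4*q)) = l + q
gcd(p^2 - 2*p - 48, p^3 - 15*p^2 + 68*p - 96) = p - 8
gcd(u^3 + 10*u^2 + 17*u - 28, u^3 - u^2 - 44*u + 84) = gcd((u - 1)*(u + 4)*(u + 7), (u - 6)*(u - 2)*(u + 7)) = u + 7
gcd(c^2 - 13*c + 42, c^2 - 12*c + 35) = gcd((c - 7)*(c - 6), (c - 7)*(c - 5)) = c - 7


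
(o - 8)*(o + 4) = o^2 - 4*o - 32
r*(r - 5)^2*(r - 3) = r^4 - 13*r^3 + 55*r^2 - 75*r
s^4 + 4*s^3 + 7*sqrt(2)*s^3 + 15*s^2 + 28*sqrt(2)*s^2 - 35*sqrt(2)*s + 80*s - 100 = (s - 1)*(s + 5)*(s + 2*sqrt(2))*(s + 5*sqrt(2))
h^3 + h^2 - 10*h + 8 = (h - 2)*(h - 1)*(h + 4)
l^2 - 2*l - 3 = (l - 3)*(l + 1)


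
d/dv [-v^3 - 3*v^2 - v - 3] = -3*v^2 - 6*v - 1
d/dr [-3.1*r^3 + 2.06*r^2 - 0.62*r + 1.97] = -9.3*r^2 + 4.12*r - 0.62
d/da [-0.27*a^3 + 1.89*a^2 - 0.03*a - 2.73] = -0.81*a^2 + 3.78*a - 0.03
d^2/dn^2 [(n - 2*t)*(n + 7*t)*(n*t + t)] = 2*t*(3*n + 5*t + 1)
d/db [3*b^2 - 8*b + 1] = 6*b - 8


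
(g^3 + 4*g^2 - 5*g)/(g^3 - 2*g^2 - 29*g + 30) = g/(g - 6)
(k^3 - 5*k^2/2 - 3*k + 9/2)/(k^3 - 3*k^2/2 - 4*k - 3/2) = (2*k^2 + k - 3)/(2*k^2 + 3*k + 1)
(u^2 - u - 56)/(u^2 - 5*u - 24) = (u + 7)/(u + 3)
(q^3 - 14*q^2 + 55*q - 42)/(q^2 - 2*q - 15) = (-q^3 + 14*q^2 - 55*q + 42)/(-q^2 + 2*q + 15)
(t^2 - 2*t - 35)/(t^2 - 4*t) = (t^2 - 2*t - 35)/(t*(t - 4))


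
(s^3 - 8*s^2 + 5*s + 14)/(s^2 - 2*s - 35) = (s^2 - s - 2)/(s + 5)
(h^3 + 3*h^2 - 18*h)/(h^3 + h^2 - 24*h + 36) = h/(h - 2)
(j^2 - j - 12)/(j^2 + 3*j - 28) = (j + 3)/(j + 7)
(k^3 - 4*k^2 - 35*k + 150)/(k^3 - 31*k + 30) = (k - 5)/(k - 1)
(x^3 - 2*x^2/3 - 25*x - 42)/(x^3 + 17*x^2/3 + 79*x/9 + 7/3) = 3*(x - 6)/(3*x + 1)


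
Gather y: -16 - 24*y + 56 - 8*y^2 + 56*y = -8*y^2 + 32*y + 40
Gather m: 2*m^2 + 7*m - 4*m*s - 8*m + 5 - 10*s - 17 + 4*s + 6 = 2*m^2 + m*(-4*s - 1) - 6*s - 6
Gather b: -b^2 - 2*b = -b^2 - 2*b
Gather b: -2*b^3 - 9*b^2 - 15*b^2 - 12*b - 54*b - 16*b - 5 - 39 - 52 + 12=-2*b^3 - 24*b^2 - 82*b - 84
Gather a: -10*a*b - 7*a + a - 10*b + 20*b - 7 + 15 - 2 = a*(-10*b - 6) + 10*b + 6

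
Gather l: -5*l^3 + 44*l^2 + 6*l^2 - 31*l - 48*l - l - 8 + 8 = -5*l^3 + 50*l^2 - 80*l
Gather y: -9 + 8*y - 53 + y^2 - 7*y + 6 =y^2 + y - 56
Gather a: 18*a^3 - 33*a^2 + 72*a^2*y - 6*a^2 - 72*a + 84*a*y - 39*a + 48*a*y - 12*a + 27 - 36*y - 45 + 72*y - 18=18*a^3 + a^2*(72*y - 39) + a*(132*y - 123) + 36*y - 36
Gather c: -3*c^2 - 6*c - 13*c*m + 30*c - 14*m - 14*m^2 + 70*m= -3*c^2 + c*(24 - 13*m) - 14*m^2 + 56*m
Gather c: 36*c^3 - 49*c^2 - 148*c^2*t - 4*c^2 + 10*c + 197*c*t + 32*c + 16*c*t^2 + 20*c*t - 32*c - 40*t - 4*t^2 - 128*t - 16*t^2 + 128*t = 36*c^3 + c^2*(-148*t - 53) + c*(16*t^2 + 217*t + 10) - 20*t^2 - 40*t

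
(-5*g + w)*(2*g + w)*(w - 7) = -10*g^2*w + 70*g^2 - 3*g*w^2 + 21*g*w + w^3 - 7*w^2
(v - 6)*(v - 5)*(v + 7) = v^3 - 4*v^2 - 47*v + 210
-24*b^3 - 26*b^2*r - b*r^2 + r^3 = (-6*b + r)*(b + r)*(4*b + r)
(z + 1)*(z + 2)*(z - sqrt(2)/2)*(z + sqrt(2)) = z^4 + sqrt(2)*z^3/2 + 3*z^3 + z^2 + 3*sqrt(2)*z^2/2 - 3*z + sqrt(2)*z - 2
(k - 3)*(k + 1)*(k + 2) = k^3 - 7*k - 6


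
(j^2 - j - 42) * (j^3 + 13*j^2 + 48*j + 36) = j^5 + 12*j^4 - 7*j^3 - 558*j^2 - 2052*j - 1512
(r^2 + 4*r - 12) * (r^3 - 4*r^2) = r^5 - 28*r^3 + 48*r^2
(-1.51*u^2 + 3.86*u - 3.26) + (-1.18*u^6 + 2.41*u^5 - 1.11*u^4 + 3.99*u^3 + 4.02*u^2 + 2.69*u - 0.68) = -1.18*u^6 + 2.41*u^5 - 1.11*u^4 + 3.99*u^3 + 2.51*u^2 + 6.55*u - 3.94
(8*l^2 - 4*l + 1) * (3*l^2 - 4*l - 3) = 24*l^4 - 44*l^3 - 5*l^2 + 8*l - 3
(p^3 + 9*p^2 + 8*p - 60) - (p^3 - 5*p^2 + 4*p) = 14*p^2 + 4*p - 60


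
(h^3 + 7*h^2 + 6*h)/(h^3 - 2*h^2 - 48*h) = (h + 1)/(h - 8)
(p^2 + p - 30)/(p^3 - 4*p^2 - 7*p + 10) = (p + 6)/(p^2 + p - 2)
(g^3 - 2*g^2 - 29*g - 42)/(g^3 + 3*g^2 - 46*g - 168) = (g^2 + 5*g + 6)/(g^2 + 10*g + 24)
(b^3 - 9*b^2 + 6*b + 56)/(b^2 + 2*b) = b - 11 + 28/b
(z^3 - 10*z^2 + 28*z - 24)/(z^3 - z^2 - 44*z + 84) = (z - 2)/(z + 7)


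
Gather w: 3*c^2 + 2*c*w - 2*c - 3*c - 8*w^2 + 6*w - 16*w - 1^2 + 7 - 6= 3*c^2 - 5*c - 8*w^2 + w*(2*c - 10)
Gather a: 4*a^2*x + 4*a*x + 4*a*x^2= 4*a^2*x + a*(4*x^2 + 4*x)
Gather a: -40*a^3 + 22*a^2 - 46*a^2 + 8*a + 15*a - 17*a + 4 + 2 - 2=-40*a^3 - 24*a^2 + 6*a + 4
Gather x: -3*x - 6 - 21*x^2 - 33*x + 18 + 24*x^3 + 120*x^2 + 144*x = 24*x^3 + 99*x^2 + 108*x + 12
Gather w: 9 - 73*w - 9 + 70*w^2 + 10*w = 70*w^2 - 63*w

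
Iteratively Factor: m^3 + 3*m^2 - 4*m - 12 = (m + 2)*(m^2 + m - 6) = (m - 2)*(m + 2)*(m + 3)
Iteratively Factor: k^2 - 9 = (k + 3)*(k - 3)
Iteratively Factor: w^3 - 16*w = (w)*(w^2 - 16) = w*(w - 4)*(w + 4)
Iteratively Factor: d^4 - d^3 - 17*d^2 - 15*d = (d + 1)*(d^3 - 2*d^2 - 15*d) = (d + 1)*(d + 3)*(d^2 - 5*d) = d*(d + 1)*(d + 3)*(d - 5)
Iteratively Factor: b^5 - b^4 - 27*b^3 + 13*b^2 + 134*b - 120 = (b + 4)*(b^4 - 5*b^3 - 7*b^2 + 41*b - 30) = (b - 5)*(b + 4)*(b^3 - 7*b + 6) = (b - 5)*(b + 3)*(b + 4)*(b^2 - 3*b + 2) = (b - 5)*(b - 2)*(b + 3)*(b + 4)*(b - 1)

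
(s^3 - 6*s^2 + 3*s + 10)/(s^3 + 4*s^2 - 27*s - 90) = (s^2 - s - 2)/(s^2 + 9*s + 18)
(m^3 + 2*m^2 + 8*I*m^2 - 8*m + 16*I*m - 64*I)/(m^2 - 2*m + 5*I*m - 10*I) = (m^2 + m*(4 + 8*I) + 32*I)/(m + 5*I)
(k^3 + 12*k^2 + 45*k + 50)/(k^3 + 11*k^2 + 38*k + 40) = (k + 5)/(k + 4)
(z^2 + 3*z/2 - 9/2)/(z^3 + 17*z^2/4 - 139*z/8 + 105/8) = 4*(z + 3)/(4*z^2 + 23*z - 35)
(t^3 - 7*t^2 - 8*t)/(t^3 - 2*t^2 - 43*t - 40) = t/(t + 5)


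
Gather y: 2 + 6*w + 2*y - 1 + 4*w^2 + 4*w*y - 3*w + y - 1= 4*w^2 + 3*w + y*(4*w + 3)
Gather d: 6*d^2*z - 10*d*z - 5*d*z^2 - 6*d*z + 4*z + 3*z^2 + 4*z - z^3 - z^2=6*d^2*z + d*(-5*z^2 - 16*z) - z^3 + 2*z^2 + 8*z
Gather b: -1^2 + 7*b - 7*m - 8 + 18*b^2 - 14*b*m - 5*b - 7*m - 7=18*b^2 + b*(2 - 14*m) - 14*m - 16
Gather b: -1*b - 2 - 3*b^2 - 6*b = -3*b^2 - 7*b - 2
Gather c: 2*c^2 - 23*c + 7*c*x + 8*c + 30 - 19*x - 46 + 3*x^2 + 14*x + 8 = 2*c^2 + c*(7*x - 15) + 3*x^2 - 5*x - 8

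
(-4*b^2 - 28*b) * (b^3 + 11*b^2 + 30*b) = -4*b^5 - 72*b^4 - 428*b^3 - 840*b^2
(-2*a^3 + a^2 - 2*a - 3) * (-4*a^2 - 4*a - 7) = 8*a^5 + 4*a^4 + 18*a^3 + 13*a^2 + 26*a + 21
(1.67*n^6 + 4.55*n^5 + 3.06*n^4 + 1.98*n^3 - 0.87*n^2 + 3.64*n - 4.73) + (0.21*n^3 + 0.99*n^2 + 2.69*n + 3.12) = 1.67*n^6 + 4.55*n^5 + 3.06*n^4 + 2.19*n^3 + 0.12*n^2 + 6.33*n - 1.61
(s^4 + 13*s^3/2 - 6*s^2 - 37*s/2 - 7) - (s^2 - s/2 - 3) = s^4 + 13*s^3/2 - 7*s^2 - 18*s - 4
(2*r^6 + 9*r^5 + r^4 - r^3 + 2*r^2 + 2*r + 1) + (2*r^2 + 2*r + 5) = 2*r^6 + 9*r^5 + r^4 - r^3 + 4*r^2 + 4*r + 6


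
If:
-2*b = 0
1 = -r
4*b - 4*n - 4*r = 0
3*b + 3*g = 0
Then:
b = 0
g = 0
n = 1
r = -1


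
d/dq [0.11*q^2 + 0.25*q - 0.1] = 0.22*q + 0.25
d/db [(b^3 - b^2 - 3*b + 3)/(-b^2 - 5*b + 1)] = (-b^4 - 10*b^3 + 5*b^2 + 4*b + 12)/(b^4 + 10*b^3 + 23*b^2 - 10*b + 1)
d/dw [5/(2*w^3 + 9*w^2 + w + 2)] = 5*(-6*w^2 - 18*w - 1)/(2*w^3 + 9*w^2 + w + 2)^2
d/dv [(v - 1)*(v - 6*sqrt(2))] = 2*v - 6*sqrt(2) - 1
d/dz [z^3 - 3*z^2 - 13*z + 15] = 3*z^2 - 6*z - 13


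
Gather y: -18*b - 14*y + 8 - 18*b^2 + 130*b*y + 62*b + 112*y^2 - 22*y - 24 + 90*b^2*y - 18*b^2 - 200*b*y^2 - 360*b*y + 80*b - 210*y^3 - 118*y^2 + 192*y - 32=-36*b^2 + 124*b - 210*y^3 + y^2*(-200*b - 6) + y*(90*b^2 - 230*b + 156) - 48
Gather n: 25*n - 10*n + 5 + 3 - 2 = 15*n + 6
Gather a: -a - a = -2*a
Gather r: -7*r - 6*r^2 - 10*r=-6*r^2 - 17*r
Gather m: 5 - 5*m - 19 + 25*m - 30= 20*m - 44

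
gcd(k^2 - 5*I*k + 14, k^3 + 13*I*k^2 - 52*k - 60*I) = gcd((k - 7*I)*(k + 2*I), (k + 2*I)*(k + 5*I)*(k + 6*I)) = k + 2*I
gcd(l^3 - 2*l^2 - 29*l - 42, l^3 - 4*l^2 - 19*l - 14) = l^2 - 5*l - 14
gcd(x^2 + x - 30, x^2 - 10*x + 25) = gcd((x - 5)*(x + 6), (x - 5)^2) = x - 5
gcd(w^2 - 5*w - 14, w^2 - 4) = w + 2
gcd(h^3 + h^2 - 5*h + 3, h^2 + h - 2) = h - 1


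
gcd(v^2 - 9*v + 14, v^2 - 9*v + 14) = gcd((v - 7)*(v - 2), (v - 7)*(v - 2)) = v^2 - 9*v + 14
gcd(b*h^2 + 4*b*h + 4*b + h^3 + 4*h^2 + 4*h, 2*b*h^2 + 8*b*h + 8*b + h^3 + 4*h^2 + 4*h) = h^2 + 4*h + 4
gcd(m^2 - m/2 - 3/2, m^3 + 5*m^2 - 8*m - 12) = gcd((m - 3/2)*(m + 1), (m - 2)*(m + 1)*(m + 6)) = m + 1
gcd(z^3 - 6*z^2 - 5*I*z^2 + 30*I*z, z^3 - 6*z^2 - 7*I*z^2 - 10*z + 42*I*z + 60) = z^2 + z*(-6 - 5*I) + 30*I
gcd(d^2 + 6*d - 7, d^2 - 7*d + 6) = d - 1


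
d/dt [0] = 0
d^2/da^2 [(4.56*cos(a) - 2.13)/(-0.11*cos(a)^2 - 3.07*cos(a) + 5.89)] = (-0.00850854118739129*(1 - cos(a)^2)^2 + 0.000285737142791804*cos(a)^5 + 0.0800530544314552*cos(a)^3 + 0.278242461989441*cos(a)^2 + 0.550334724056097*cos(a) - 0.62328896915841)/(0.0190311418685121*cos(a)^2 + 0.531141868512111*cos(a) - 1.01903114186851)^3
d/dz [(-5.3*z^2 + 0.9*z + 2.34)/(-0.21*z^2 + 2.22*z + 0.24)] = (-11.577*z^2 - 1.5612*z - 4.9788)/(0.0441*z^4 - 0.9324*z^3 + 4.8276*z^2 + 1.0656*z + 0.0576)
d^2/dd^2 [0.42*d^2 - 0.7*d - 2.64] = 0.840000000000000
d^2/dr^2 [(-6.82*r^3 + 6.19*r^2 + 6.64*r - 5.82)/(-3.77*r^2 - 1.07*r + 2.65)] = (-1.13686837721616e-13*r^5 + 13.0792260000002*r^3 + 9.23863799999998*r^2 + 30.2029680000001*r + 5.02206599999999)/(53.582633*r^6 + 45.623409*r^5 - 100.043736*r^4 - 62.913967*r^3 + 70.32252*r^2 + 22.542225*r - 18.609625)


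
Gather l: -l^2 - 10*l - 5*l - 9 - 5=-l^2 - 15*l - 14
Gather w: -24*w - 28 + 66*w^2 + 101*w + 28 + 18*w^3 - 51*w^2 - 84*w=18*w^3 + 15*w^2 - 7*w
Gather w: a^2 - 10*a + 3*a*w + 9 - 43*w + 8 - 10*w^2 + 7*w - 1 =a^2 - 10*a - 10*w^2 + w*(3*a - 36) + 16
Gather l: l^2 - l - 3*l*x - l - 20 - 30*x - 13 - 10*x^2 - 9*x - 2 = l^2 + l*(-3*x - 2) - 10*x^2 - 39*x - 35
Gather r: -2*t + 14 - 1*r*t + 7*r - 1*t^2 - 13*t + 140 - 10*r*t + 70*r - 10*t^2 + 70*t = r*(77 - 11*t) - 11*t^2 + 55*t + 154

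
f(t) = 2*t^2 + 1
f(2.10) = 9.82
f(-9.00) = 163.00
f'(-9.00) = -36.00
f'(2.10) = 8.40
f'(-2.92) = -11.68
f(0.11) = 1.02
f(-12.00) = 289.00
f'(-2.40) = -9.60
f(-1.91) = 8.30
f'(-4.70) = -18.80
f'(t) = 4*t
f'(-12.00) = -48.00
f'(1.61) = 6.44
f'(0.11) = 0.44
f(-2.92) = 18.05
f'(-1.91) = -7.64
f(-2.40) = 12.52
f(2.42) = 12.71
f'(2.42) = 9.68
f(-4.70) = 45.18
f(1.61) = 6.18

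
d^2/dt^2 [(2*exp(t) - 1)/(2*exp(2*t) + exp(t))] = (8*exp(3*t) - 20*exp(2*t) - 6*exp(t) - 1)*exp(-t)/(8*exp(3*t) + 12*exp(2*t) + 6*exp(t) + 1)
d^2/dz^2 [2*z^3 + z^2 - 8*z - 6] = 12*z + 2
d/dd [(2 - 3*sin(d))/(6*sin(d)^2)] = (3*sin(d) - 4)*cos(d)/(6*sin(d)^3)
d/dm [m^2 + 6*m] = 2*m + 6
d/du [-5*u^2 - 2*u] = -10*u - 2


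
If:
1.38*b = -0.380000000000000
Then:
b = -0.28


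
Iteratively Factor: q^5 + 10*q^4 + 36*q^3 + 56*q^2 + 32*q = (q + 4)*(q^4 + 6*q^3 + 12*q^2 + 8*q) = (q + 2)*(q + 4)*(q^3 + 4*q^2 + 4*q) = q*(q + 2)*(q + 4)*(q^2 + 4*q + 4) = q*(q + 2)^2*(q + 4)*(q + 2)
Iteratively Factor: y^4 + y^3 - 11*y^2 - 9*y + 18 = (y - 3)*(y^3 + 4*y^2 + y - 6) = (y - 3)*(y + 2)*(y^2 + 2*y - 3) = (y - 3)*(y - 1)*(y + 2)*(y + 3)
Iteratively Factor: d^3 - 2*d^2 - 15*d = (d - 5)*(d^2 + 3*d) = (d - 5)*(d + 3)*(d)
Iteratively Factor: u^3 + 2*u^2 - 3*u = (u - 1)*(u^2 + 3*u) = u*(u - 1)*(u + 3)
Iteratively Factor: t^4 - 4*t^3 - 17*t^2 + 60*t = (t - 5)*(t^3 + t^2 - 12*t) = (t - 5)*(t + 4)*(t^2 - 3*t) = (t - 5)*(t - 3)*(t + 4)*(t)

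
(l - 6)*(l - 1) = l^2 - 7*l + 6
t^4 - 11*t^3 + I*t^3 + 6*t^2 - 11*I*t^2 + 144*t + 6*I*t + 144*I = (t - 8)*(t - 6)*(t + 3)*(t + I)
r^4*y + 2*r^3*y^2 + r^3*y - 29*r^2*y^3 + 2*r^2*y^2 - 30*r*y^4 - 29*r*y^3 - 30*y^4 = (r - 5*y)*(r + y)*(r + 6*y)*(r*y + y)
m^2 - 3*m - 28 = (m - 7)*(m + 4)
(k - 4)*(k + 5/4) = k^2 - 11*k/4 - 5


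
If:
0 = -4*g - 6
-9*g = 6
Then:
No Solution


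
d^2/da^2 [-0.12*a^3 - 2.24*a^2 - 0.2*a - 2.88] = -0.72*a - 4.48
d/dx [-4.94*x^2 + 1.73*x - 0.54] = 1.73 - 9.88*x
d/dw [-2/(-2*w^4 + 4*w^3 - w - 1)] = 2*(-8*w^3 + 12*w^2 - 1)/(2*w^4 - 4*w^3 + w + 1)^2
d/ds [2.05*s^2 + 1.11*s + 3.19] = 4.1*s + 1.11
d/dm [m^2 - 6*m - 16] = 2*m - 6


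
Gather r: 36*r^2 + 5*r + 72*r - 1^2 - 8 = 36*r^2 + 77*r - 9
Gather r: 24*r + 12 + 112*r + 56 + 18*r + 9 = 154*r + 77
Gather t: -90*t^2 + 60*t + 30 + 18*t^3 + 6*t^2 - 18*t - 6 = 18*t^3 - 84*t^2 + 42*t + 24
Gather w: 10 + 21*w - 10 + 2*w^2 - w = 2*w^2 + 20*w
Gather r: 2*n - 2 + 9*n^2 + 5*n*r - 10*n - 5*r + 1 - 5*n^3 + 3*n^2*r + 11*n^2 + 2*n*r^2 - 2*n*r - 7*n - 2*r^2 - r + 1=-5*n^3 + 20*n^2 - 15*n + r^2*(2*n - 2) + r*(3*n^2 + 3*n - 6)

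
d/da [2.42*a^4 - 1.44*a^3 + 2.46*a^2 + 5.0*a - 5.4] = 9.68*a^3 - 4.32*a^2 + 4.92*a + 5.0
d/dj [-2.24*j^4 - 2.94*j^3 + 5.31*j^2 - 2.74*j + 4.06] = -8.96*j^3 - 8.82*j^2 + 10.62*j - 2.74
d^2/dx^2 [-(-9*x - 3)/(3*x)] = 2/x^3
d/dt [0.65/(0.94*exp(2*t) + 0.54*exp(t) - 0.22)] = (-1.222*exp(t) - 0.351)*exp(t)/(0.94*exp(2*t) + 0.54*exp(t) - 0.22)^2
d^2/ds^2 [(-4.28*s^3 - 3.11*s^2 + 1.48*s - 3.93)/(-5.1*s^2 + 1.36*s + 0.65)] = (1.13686837721616e-13*s^5 + 10.361296*s^3 + 697.87482*s^2 - 182.13828*s + 45.838346)/(132.651*s^6 - 106.1208*s^5 - 22.42062*s^4 + 24.534944*s^3 + 2.85753*s^2 - 1.7238*s - 0.274625)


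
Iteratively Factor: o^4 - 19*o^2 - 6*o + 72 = (o + 3)*(o^3 - 3*o^2 - 10*o + 24) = (o + 3)^2*(o^2 - 6*o + 8) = (o - 4)*(o + 3)^2*(o - 2)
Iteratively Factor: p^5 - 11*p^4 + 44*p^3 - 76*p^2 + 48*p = (p - 2)*(p^4 - 9*p^3 + 26*p^2 - 24*p) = (p - 2)^2*(p^3 - 7*p^2 + 12*p) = (p - 4)*(p - 2)^2*(p^2 - 3*p) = p*(p - 4)*(p - 2)^2*(p - 3)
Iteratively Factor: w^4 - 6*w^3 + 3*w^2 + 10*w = (w + 1)*(w^3 - 7*w^2 + 10*w) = (w - 2)*(w + 1)*(w^2 - 5*w) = (w - 5)*(w - 2)*(w + 1)*(w)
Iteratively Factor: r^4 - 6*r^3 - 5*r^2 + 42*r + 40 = (r + 1)*(r^3 - 7*r^2 + 2*r + 40) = (r - 5)*(r + 1)*(r^2 - 2*r - 8) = (r - 5)*(r - 4)*(r + 1)*(r + 2)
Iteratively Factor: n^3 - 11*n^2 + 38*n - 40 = (n - 4)*(n^2 - 7*n + 10) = (n - 4)*(n - 2)*(n - 5)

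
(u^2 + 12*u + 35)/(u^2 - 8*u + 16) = (u^2 + 12*u + 35)/(u^2 - 8*u + 16)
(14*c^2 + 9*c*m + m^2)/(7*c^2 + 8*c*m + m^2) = (2*c + m)/(c + m)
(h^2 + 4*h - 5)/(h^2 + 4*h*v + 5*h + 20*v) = (h - 1)/(h + 4*v)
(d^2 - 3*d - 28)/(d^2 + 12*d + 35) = (d^2 - 3*d - 28)/(d^2 + 12*d + 35)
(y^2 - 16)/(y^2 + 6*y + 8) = (y - 4)/(y + 2)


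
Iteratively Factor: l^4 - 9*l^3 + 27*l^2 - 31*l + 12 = (l - 4)*(l^3 - 5*l^2 + 7*l - 3) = (l - 4)*(l - 1)*(l^2 - 4*l + 3) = (l - 4)*(l - 3)*(l - 1)*(l - 1)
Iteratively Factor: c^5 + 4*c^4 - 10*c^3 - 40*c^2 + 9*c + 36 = (c - 1)*(c^4 + 5*c^3 - 5*c^2 - 45*c - 36) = (c - 1)*(c + 1)*(c^3 + 4*c^2 - 9*c - 36) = (c - 1)*(c + 1)*(c + 4)*(c^2 - 9) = (c - 1)*(c + 1)*(c + 3)*(c + 4)*(c - 3)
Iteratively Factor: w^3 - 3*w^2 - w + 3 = (w + 1)*(w^2 - 4*w + 3) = (w - 1)*(w + 1)*(w - 3)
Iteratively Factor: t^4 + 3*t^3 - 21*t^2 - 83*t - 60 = (t + 3)*(t^3 - 21*t - 20) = (t + 1)*(t + 3)*(t^2 - t - 20) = (t + 1)*(t + 3)*(t + 4)*(t - 5)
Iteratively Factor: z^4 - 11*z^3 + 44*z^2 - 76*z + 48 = (z - 2)*(z^3 - 9*z^2 + 26*z - 24) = (z - 3)*(z - 2)*(z^2 - 6*z + 8) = (z - 4)*(z - 3)*(z - 2)*(z - 2)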